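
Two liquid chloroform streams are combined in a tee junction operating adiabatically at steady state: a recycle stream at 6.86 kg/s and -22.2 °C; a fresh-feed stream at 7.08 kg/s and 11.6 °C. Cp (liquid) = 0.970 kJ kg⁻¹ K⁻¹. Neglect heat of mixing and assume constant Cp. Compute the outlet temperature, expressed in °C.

T_out = -5.03 °C

No heat crosses the boundary, so H_out = H_in.
Σ ṁᵢCp,ᵢTᵢ = 6.86×0.970×-22.2 + 7.08×0.970×11.6 = -68.059
Σ ṁᵢCp,ᵢ = 6.86×0.970 + 7.08×0.970 = 13.522
T_out = -68.059 / 13.522 = -5.0333 °C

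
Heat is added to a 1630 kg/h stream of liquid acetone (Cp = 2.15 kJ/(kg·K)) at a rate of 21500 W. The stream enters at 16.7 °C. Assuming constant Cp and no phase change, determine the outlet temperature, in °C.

T_out = 38.8 °C

Q = 21500 W = 77400 kJ/h
ΔT = Q/(ṁ·Cp) = 77400/(1630×2.15) = 22.086 K
T_out = 16.7 + 22.086 = 38.786 °C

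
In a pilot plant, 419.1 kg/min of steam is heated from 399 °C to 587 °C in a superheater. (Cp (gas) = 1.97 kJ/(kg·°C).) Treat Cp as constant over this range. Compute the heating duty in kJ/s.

Q = ṁ·Cp·ΔT = 419.1 × 1.97 × (587 − 399) = 155220 kJ/min
Converting: 155220 / 60 s = 2587 kW

Q = 2590 kJ/s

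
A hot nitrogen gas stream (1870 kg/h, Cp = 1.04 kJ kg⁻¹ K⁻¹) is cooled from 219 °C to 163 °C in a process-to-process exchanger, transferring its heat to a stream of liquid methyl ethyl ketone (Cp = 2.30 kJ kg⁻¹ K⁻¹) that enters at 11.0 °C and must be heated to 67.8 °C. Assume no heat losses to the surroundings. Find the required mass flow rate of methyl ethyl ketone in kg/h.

ṁ_c = 834 kg/h

Heat released by hot stream: Q = 1870 × 1.04 × (219 − 163) = 108910 kJ/h
Energy balance on cold side (adiabatic exchanger): Q = ṁ_c·Cp_c·(T_c,out − T_c,in)
ṁ_c = 108910 / [2.30 × (67.8 − 11.0)] = 833.66 kg/h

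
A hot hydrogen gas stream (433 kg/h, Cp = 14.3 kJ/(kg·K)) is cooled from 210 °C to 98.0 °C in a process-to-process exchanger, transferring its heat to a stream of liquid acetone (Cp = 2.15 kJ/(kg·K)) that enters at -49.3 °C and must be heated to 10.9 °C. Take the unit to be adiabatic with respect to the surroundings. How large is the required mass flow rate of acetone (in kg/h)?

Heat released by hot stream: Q = 433 × 14.3 × (210 − 98.0) = 693490 kJ/h
Energy balance on cold side (adiabatic exchanger): Q = ṁ_c·Cp_c·(T_c,out − T_c,in)
ṁ_c = 693490 / [2.15 × (10.9 − -49.3)] = 5358.1 kg/h

ṁ_c = 5360 kg/h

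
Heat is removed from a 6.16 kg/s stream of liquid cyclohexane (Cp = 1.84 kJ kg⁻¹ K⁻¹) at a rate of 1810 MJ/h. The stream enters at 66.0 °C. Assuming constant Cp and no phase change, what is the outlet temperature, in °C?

Q = 1810 MJ/h = 502.78 kJ/s
ΔT = Q/(ṁ·Cp) = 502.78/(6.16×1.84) = 44.359 K
T_out = 66.0 − 44.359 = 21.641 °C

T_out = 21.6 °C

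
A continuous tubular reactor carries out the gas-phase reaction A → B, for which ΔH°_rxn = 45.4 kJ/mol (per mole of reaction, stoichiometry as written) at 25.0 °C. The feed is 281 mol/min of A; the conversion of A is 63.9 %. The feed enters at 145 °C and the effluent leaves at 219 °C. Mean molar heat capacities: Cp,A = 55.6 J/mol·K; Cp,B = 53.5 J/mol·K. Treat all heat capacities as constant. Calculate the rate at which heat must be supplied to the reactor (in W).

Extent of reaction ξ = 0.639 × 281 = 179.56 mol/min
Reaction term: ξ·ΔH°_rxn = 179.56 × 45.4 = 8152 kJ/min
Sensible, feed 145→25 °C: -1874.8 kJ/min
Outlet flows (mol/min): A 101.44, B 179.56
Sensible, products 25→219 °C: 2957.8 kJ/min
Q = ΔH = 9235 kJ/min = 153.92 kW
Heat supplied = 153920 W

Q_in = 154000 W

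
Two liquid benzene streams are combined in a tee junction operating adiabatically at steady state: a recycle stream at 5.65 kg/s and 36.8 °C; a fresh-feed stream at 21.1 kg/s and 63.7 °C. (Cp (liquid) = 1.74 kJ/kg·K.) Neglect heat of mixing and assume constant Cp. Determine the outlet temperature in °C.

No heat crosses the boundary, so H_out = H_in.
Σ ṁᵢCp,ᵢTᵢ = 5.65×1.74×36.8 + 21.1×1.74×63.7 = 2700.5
Σ ṁᵢCp,ᵢ = 5.65×1.74 + 21.1×1.74 = 46.545
T_out = 2700.5 / 46.545 = 58.018 °C

T_out = 58.0 °C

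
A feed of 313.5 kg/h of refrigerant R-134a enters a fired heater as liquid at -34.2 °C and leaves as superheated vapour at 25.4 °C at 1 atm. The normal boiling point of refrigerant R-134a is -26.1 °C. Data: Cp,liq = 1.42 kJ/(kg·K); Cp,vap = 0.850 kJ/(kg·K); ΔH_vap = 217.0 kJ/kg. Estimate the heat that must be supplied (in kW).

liquid -34.2→-26.1 °C: 11.502 kJ/kg
vaporisation at -26.1 °C: 217 kJ/kg
vapour -26.1→25.4 °C: 43.775 kJ/kg
Δh = 11.502 + 217 + 43.775 = 272.28 kJ/kg
Q = ṁ·Δh = 313.5 kg/h × 272.28 kJ/kg = 85359 kJ/h
|Q| = 23.711 kW

Q = 23.7 kW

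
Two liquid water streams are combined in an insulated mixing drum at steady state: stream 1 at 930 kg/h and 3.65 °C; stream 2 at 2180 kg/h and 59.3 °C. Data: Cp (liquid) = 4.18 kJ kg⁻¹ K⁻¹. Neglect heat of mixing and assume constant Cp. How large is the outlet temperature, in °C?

No heat crosses the boundary, so H_out = H_in.
T_out = Σ ṁᵢCp,ᵢTᵢ / Σ ṁᵢCp,ᵢ
      = 554550 / 13000 = 42.659 °C

T_out = 42.7 °C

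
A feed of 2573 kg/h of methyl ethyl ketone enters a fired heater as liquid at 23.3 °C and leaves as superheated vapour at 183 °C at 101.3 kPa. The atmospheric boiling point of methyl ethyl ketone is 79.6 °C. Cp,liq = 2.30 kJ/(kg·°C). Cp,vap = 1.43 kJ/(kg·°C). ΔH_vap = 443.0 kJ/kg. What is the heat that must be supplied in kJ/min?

liquid 23.3→79.6 °C: 129.49 kJ/kg
vaporisation at 79.6 °C: 443 kJ/kg
vapour 79.6→183 °C: 147.86 kJ/kg
Δh = 129.49 + 443 + 147.86 = 720.35 kJ/kg
Q = ṁ·Δh = 2573 kg/h × 720.35 kJ/kg = 1.8535e+06 kJ/h
|Q| = 514.85 kW = 30891 kJ/min

Q = 30900 kJ/min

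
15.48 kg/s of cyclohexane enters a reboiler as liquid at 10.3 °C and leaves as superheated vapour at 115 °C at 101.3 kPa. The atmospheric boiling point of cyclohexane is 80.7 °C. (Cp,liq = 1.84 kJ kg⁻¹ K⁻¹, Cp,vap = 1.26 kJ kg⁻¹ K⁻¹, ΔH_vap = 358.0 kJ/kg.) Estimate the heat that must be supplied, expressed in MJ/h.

Q = 29600 MJ/h

liquid 10.3→80.7 °C: 129.54 kJ/kg
vaporisation at 80.7 °C: 358 kJ/kg
vapour 80.7→115 °C: 43.218 kJ/kg
Δh = 129.54 + 358 + 43.218 = 530.75 kJ/kg
Q = ṁ·Δh = 15.48 kg/s × 530.75 kJ/kg = 8216.1 kJ/s
|Q| = 8216.1 kW = 29578 MJ/h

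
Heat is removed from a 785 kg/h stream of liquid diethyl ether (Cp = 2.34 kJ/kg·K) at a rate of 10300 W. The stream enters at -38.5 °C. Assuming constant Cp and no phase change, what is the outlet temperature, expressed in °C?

Q = 10300 W = 37080 kJ/h
ΔT = Q/(ṁ·Cp) = 37080/(785×2.34) = 20.186 K
T_out = -38.5 − 20.186 = -58.686 °C

T_out = -58.7 °C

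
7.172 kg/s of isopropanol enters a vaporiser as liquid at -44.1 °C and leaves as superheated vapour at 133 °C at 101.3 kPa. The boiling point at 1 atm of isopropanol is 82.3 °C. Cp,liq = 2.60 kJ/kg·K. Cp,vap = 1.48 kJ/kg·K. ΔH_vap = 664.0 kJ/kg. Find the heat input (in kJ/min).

Q = 459000 kJ/min

liquid -44.1→82.3 °C: 328.64 kJ/kg
vaporisation at 82.3 °C: 664 kJ/kg
vapour 82.3→133 °C: 75.036 kJ/kg
Δh = 328.64 + 664 + 75.036 = 1067.7 kJ/kg
Q = ṁ·Δh = 7.172 kg/s × 1067.7 kJ/kg = 7657.4 kJ/s
|Q| = 7657.4 kW = 459440 kJ/min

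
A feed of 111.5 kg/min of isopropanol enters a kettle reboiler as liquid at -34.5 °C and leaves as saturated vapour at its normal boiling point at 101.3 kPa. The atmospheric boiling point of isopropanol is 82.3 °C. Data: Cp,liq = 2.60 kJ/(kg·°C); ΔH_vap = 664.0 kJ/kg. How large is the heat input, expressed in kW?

liquid -34.5→82.3 °C: 303.68 kJ/kg
vaporisation at 82.3 °C: 664 kJ/kg
Δh = 303.68 + 664 = 967.68 kJ/kg
Q = ṁ·Δh = 111.5 kg/min × 967.68 kJ/kg = 107900 kJ/min
|Q| = 1798.3 kW

Q = 1800 kW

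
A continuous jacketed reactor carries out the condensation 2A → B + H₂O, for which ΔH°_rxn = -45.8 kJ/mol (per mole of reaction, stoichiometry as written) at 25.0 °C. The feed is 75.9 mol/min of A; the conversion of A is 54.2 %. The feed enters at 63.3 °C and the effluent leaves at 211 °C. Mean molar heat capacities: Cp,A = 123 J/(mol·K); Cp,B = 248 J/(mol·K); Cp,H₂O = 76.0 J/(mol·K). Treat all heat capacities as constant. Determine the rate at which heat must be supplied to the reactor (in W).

Q_in = 12300 W

Extent of reaction ξ = 0.542 × 75.9 / 2 = 20.569 mol/min
Reaction term: ξ·ΔH°_rxn = 20.569 × -45.8 = -942.06 kJ/min
Sensible, feed 63.3→25 °C: -357.56 kJ/min
Outlet flows (mol/min): A 34.762, B 20.569, H₂O 20.569
Sensible, products 25→211 °C: 2034.9 kJ/min
Q = ΔH = 735.24 kJ/min = 12.254 kW
Heat supplied = 12254 W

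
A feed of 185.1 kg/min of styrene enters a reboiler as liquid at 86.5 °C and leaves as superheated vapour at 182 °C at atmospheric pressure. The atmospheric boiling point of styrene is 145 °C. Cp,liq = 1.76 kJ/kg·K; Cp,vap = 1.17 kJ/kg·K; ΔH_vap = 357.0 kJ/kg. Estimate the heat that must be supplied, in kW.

liquid 86.5→145 °C: 102.96 kJ/kg
vaporisation at 145 °C: 357 kJ/kg
vapour 145→182 °C: 43.29 kJ/kg
Δh = 102.96 + 357 + 43.29 = 503.25 kJ/kg
Q = ṁ·Δh = 185.1 kg/min × 503.25 kJ/kg = 93152 kJ/min
|Q| = 1552.5 kW

Q = 1550 kW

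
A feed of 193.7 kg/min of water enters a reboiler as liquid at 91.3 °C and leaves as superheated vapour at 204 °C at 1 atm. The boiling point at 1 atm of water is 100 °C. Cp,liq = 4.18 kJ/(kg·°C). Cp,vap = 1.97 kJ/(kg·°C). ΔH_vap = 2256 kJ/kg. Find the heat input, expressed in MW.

liquid 91.3→100 °C: 36.366 kJ/kg
vaporisation at 100 °C: 2256 kJ/kg
vapour 100→204 °C: 204.88 kJ/kg
Δh = 36.366 + 2256 + 204.88 = 2497.2 kJ/kg
Q = ṁ·Δh = 193.7 kg/min × 2497.2 kJ/kg = 483720 kJ/min
|Q| = 8061.9 kW = 8.0619 MW

Q = 8.06 MW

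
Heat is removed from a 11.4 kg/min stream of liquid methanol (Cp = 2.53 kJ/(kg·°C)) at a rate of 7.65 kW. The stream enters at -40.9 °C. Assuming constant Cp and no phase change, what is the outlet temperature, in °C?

Q = 7.65 kW = 459 kJ/min
ΔT = Q/(ṁ·Cp) = 459/(11.4×2.53) = 15.914 K
T_out = -40.9 − 15.914 = -56.814 °C

T_out = -56.8 °C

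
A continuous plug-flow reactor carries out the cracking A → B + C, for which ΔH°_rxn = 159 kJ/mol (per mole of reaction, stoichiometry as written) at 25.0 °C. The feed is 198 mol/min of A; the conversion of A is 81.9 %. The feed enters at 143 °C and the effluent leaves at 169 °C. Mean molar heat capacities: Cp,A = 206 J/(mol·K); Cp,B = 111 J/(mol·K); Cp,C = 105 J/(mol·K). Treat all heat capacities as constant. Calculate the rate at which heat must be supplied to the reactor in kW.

Extent of reaction ξ = 0.819 × 198 = 162.16 mol/min
Reaction term: ξ·ΔH°_rxn = 162.16 × 159 = 25784 kJ/min
Sensible, feed 143→25 °C: -4813 kJ/min
Outlet flows (mol/min): A 35.838, B 162.16, C 162.16
Sensible, products 25→169 °C: 6107 kJ/min
Q = ΔH = 27078 kJ/min = 451.3 kW
Heat supplied = 451.3 kW

Q_in = 451 kW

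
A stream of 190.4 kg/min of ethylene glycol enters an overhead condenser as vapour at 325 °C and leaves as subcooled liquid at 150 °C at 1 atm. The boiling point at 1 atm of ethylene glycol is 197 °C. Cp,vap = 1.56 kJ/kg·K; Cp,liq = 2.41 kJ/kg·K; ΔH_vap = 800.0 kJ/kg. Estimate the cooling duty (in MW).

Q_c = 3.53 MW

vapour 325→197 °C: -199.68 kJ/kg
condensation at 197 °C: -800 kJ/kg
liquid 197→150 °C: -113.27 kJ/kg
Δh = -199.68 + -800 + -113.27 = -1113 kJ/kg
Q = ṁ·Δh = 190.4 kg/min × -1113 kJ/kg = -211910 kJ/min
|Q| = 3531.8 kW = 3.5318 MW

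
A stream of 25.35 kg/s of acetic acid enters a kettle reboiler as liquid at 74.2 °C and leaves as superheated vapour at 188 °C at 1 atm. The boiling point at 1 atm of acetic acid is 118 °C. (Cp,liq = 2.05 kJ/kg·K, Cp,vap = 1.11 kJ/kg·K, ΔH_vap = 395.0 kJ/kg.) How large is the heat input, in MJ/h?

Q = 51300 MJ/h

liquid 74.2→118 °C: 89.79 kJ/kg
vaporisation at 118 °C: 395 kJ/kg
vapour 118→188 °C: 77.7 kJ/kg
Δh = 89.79 + 395 + 77.7 = 562.49 kJ/kg
Q = ṁ·Δh = 25.35 kg/s × 562.49 kJ/kg = 14259 kJ/s
|Q| = 14259 kW = 51333 MJ/h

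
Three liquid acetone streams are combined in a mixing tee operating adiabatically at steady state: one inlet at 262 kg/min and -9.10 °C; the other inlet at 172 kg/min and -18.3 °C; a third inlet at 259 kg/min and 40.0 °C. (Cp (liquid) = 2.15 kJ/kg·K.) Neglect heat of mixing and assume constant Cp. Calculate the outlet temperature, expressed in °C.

Energy balance with Q = 0: Σ ṁᵢCp,ᵢ(T_out − Tᵢ) = 0
T_out = Σ ṁᵢCp,ᵢTᵢ / Σ ṁᵢCp,ᵢ
      = 10381 / 1490 = 6.9671 °C

T_out = 6.97 °C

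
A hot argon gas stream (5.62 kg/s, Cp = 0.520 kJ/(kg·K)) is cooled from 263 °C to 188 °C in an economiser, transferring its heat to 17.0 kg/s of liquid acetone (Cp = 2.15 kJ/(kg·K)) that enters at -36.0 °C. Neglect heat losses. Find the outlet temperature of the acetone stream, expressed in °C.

Heat released by hot stream: Q = 5.62 × 0.520 × (263 − 188) = 219.18 kJ/s
Energy balance on cold side (adiabatic exchanger): Q = ṁ_c·Cp_c·(T_c,out − T_c,in)
T_c,out = -36.0 + 219.18/(17.0 × 2.15) = -30.003 °C

T_c,out = -30.0 °C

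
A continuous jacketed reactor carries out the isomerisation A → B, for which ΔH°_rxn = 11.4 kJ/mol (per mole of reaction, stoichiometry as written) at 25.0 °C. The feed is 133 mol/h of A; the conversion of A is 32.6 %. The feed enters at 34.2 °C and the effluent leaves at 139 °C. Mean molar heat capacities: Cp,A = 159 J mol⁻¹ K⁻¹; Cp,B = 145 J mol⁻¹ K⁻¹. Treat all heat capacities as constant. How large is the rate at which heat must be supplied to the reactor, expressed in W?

Extent of reaction ξ = 0.326 × 133 = 43.358 mol/h
Reaction term: ξ·ΔH°_rxn = 43.358 × 11.4 = 494.28 kJ/h
Sensible, feed 34.2→25 °C: -194.55 kJ/h
Outlet flows (mol/h): A 89.642, B 43.358
Sensible, products 25→139 °C: 2341.6 kJ/h
Q = ΔH = 2641.3 kJ/h = 0.73369 kW
Heat supplied = 733.69 W

Q_in = 734 W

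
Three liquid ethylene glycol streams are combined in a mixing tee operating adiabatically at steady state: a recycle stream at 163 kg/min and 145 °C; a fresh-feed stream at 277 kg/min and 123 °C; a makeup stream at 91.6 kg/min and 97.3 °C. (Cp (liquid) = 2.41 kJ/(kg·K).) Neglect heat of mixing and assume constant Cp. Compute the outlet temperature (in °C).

Adiabatic, steady state ⇒ Σ ṁᵢCp,ᵢ(T_out − Tᵢ) = 0
T_out = Σ ṁᵢCp,ᵢTᵢ / Σ ṁᵢCp,ᵢ
      = 160550 / 1281.2 = 125.32 °C

T_out = 125 °C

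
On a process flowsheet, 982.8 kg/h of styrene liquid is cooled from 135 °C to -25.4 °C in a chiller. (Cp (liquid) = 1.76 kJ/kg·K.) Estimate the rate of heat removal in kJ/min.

Q = ṁ·Cp·ΔT = 982.8 × 1.76 × (-25.4 − 135) = -277450 kJ/h
Converting: 277450 / 3600 s = 77.069 kW
Cooling duty = 4624.1 kJ/min

Q_c = 4620 kJ/min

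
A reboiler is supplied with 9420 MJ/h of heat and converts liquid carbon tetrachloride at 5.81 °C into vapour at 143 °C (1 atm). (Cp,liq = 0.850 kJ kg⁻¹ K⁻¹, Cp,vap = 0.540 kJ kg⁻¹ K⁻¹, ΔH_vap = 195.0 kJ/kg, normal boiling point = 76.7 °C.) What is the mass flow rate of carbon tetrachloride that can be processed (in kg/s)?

ṁ = 8.99 kg/s

Δh = 0.850×(76.7−5.81) + 195.0 + 0.540×(143−76.7) = 291.06 kJ/kg
Q = 9420 MJ/h = 2616.7 kJ/s = 2616.7 kJ/s
ṁ = Q/Δh = 2616.7 / 291.06 = 8.9902 kg/s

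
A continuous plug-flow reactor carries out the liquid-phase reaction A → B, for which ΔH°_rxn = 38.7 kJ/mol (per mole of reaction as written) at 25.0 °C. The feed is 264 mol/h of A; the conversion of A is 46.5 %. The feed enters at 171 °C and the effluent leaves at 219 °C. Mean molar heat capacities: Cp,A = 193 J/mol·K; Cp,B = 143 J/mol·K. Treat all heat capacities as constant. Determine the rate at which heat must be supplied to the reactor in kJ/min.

Q_in = 100 kJ/min

Extent of reaction ξ = 0.465 × 264 = 122.76 mol/h
Reaction term: ξ·ΔH°_rxn = 122.76 × 38.7 = 4750.8 kJ/h
Sensible, feed 171→25 °C: -7439 kJ/h
Outlet flows (mol/h): A 141.24, B 122.76
Sensible, products 25→219 °C: 8693.9 kJ/h
Q = ΔH = 6005.7 kJ/h = 1.6683 kW
Heat supplied = 100.1 kJ/min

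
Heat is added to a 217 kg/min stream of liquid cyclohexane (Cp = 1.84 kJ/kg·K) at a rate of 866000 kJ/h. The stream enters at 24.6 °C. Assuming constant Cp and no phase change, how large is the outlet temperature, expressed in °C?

T_out = 60.7 °C

Q = 866000 kJ/h = 14433 kJ/min
ΔT = Q/(ṁ·Cp) = 14433/(217×1.84) = 36.148 K
T_out = 24.6 + 36.148 = 60.748 °C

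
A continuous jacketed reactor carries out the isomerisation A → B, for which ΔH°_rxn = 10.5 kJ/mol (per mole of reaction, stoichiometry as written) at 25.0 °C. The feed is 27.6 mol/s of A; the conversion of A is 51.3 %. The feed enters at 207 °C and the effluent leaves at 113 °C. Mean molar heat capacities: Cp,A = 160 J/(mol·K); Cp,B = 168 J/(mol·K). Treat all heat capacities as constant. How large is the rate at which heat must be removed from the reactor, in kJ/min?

Extent of reaction ξ = 0.513 × 27.6 = 14.159 mol/s
Reaction term: ξ·ΔH°_rxn = 14.159 × 10.5 = 148.67 kJ/s
Sensible, feed 207→25 °C: -803.71 kJ/s
Outlet flows (mol/s): A 13.441, B 14.159
Sensible, products 25→113 °C: 398.58 kJ/s
Q = ΔH = -256.47 kJ/s = -256.47 kW
Heat removed = 15388 kJ/min

Q_out = 15400 kJ/min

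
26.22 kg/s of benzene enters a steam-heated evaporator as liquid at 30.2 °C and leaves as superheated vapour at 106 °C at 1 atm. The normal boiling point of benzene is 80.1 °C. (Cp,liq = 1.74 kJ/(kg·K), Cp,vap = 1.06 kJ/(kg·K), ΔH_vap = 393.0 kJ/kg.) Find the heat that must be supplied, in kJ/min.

liquid 30.2→80.1 °C: 86.826 kJ/kg
vaporisation at 80.1 °C: 393 kJ/kg
vapour 80.1→106 °C: 27.454 kJ/kg
Δh = 86.826 + 393 + 27.454 = 507.28 kJ/kg
Q = ṁ·Δh = 26.22 kg/s × 507.28 kJ/kg = 13301 kJ/s
|Q| = 13301 kW = 798050 kJ/min

Q = 798000 kJ/min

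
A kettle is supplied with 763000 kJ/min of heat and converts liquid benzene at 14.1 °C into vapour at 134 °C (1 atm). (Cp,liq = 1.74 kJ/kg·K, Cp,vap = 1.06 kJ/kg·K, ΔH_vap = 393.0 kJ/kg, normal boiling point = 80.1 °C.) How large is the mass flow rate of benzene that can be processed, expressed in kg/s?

Δh = 1.74×(80.1−14.1) + 393.0 + 1.06×(134−80.1) = 564.97 kJ/kg
Q = 763000 kJ/min = 12717 kJ/s = 12717 kJ/s
ṁ = Q/Δh = 12717 / 564.97 = 22.508 kg/s

ṁ = 22.5 kg/s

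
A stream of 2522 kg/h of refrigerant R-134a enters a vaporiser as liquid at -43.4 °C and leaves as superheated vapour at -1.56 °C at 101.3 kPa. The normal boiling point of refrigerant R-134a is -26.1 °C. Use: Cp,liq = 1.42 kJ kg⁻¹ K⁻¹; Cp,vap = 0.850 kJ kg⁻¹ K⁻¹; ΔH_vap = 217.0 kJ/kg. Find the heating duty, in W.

liquid -43.4→-26.1 °C: 24.566 kJ/kg
vaporisation at -26.1 °C: 217 kJ/kg
vapour -26.1→-1.56 °C: 20.859 kJ/kg
Δh = 24.566 + 217 + 20.859 = 262.43 kJ/kg
Q = ṁ·Δh = 2522 kg/h × 262.43 kJ/kg = 661840 kJ/h
|Q| = 183.84 kW = 183840 W

Q = 184000 W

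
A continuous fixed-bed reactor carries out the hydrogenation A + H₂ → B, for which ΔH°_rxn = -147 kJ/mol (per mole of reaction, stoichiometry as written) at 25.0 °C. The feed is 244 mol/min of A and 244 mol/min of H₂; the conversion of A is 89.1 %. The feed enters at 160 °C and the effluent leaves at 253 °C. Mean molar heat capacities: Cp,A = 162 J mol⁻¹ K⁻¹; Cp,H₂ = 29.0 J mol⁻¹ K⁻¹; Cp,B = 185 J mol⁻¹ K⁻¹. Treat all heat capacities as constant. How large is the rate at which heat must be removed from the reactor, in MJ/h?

Extent of reaction ξ = 0.891 × 244 = 217.4 mol/min
Reaction term: ξ·ΔH°_rxn = 217.4 × -147 = -31958 kJ/min
Sensible, feed 160→25 °C: -6291.5 kJ/min
Outlet flows (mol/min): A 26.596, H₂ 26.596, B 217.4
Sensible, products 25→253 °C: 10328 kJ/min
Q = ΔH = -27922 kJ/min = -465.36 kW
Heat removed = 1675.3 MJ/h

Q_out = 1680 MJ/h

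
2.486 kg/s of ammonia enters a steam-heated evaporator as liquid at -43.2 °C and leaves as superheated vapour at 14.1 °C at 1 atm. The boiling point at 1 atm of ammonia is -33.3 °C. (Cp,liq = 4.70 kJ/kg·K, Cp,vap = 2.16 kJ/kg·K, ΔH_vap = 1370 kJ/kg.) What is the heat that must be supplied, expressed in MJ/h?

liquid -43.2→-33.3 °C: 46.53 kJ/kg
vaporisation at -33.3 °C: 1370 kJ/kg
vapour -33.3→14.1 °C: 102.38 kJ/kg
Δh = 46.53 + 1370 + 102.38 = 1518.9 kJ/kg
Q = ṁ·Δh = 2.486 kg/s × 1518.9 kJ/kg = 3776 kJ/s
|Q| = 3776 kW = 13594 MJ/h

Q = 13600 MJ/h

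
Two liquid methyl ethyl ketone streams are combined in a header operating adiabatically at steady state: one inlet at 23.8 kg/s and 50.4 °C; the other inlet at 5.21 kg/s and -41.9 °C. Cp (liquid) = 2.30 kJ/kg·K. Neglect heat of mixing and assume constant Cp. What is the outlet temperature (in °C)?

No heat crosses the boundary, so H_out = H_in.
Σ ṁᵢCp,ᵢTᵢ = 23.8×2.30×50.4 + 5.21×2.30×-41.9 = 2256.8
Σ ṁᵢCp,ᵢ = 23.8×2.30 + 5.21×2.30 = 66.723
T_out = 2256.8 / 66.723 = 33.824 °C

T_out = 33.8 °C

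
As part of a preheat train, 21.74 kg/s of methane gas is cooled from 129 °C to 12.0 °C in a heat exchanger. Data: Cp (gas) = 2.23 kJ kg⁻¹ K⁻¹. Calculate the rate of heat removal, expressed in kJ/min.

Q_c = 340000 kJ/min

Q = ṁ·Cp·ΔT = 21.74 × 2.23 × (12.0 − 129) = -5672.2 kJ/s
Cooling duty = 340330 kJ/min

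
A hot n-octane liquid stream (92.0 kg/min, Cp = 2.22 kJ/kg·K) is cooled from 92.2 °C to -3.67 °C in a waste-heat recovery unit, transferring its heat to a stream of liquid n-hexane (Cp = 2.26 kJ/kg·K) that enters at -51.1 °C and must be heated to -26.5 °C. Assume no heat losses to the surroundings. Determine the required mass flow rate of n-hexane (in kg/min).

ṁ_c = 352 kg/min

Heat released by hot stream: Q = 92.0 × 2.22 × (92.2 − -3.67) = 19580 kJ/min
Energy balance on cold side (adiabatic exchanger): Q = ṁ_c·Cp_c·(T_c,out − T_c,in)
ṁ_c = 19580 / [2.26 × (-26.5 − -51.1)] = 352.19 kg/min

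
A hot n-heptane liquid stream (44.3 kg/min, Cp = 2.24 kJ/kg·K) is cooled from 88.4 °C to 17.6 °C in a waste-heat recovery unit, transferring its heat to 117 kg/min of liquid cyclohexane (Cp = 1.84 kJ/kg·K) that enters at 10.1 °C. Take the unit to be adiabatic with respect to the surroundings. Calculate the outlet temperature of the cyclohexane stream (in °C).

Heat released by hot stream: Q = 44.3 × 2.24 × (88.4 − 17.6) = 7025.6 kJ/min
Energy balance on cold side (adiabatic exchanger): Q = ṁ_c·Cp_c·(T_c,out − T_c,in)
T_c,out = 10.1 + 7025.6/(117 × 1.84) = 42.735 °C

T_c,out = 42.7 °C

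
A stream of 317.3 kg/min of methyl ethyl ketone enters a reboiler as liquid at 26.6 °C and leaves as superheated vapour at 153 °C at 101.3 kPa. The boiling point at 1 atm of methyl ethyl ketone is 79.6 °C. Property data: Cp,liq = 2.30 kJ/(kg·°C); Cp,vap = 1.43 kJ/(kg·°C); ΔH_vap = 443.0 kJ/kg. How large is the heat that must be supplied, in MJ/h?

Q = 12800 MJ/h

liquid 26.6→79.6 °C: 121.9 kJ/kg
vaporisation at 79.6 °C: 443 kJ/kg
vapour 79.6→153 °C: 104.96 kJ/kg
Δh = 121.9 + 443 + 104.96 = 669.86 kJ/kg
Q = ṁ·Δh = 317.3 kg/min × 669.86 kJ/kg = 212550 kJ/min
|Q| = 3542.5 kW = 12753 MJ/h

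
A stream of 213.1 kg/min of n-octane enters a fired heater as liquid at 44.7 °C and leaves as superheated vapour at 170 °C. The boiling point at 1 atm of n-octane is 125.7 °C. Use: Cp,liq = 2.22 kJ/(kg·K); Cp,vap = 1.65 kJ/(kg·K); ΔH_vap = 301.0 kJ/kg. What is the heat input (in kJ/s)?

Q = 1970 kJ/s

liquid 44.7→125.7 °C: 179.82 kJ/kg
vaporisation at 125.7 °C: 301 kJ/kg
vapour 125.7→170 °C: 73.095 kJ/kg
Δh = 179.82 + 301 + 73.095 = 553.91 kJ/kg
Q = ṁ·Δh = 213.1 kg/min × 553.91 kJ/kg = 118040 kJ/min
|Q| = 1967.3 kW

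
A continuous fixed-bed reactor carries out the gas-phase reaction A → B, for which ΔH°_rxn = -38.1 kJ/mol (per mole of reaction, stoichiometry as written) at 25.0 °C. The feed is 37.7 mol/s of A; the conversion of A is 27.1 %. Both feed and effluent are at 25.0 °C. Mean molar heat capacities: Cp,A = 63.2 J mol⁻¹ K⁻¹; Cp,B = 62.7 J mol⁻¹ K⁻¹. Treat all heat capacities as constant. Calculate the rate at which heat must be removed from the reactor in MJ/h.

Extent of reaction ξ = 0.271 × 37.7 = 10.217 mol/s
Reaction term: ξ·ΔH°_rxn = 10.217 × -38.1 = -389.26 kJ/s
Q = ΔH = -389.26 kJ/s = -389.26 kW
Heat removed = 1401.3 MJ/h

Q_out = 1400 MJ/h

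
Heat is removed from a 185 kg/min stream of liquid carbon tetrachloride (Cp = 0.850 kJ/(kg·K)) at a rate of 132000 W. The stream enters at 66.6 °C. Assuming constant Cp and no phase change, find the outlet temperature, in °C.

Q = 132000 W = 7920 kJ/min
ΔT = Q/(ṁ·Cp) = 7920/(185×0.850) = 50.366 K
T_out = 66.6 − 50.366 = 16.234 °C

T_out = 16.2 °C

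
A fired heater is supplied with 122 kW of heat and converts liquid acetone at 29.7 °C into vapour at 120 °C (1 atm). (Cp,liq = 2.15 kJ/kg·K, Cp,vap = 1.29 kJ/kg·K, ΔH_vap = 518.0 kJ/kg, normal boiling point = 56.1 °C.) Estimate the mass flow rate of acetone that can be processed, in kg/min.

Δh = 2.15×(56.1−29.7) + 518.0 + 1.29×(120−56.1) = 657.19 kJ/kg
Q = 122 kW = 122 kJ/s = 7320 kJ/min
ṁ = Q/Δh = 7320 / 657.19 = 11.138 kg/min

ṁ = 11.1 kg/min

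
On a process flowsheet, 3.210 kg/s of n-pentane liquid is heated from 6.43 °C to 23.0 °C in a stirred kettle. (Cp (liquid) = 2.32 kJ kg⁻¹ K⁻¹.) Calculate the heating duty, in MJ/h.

Q = 444 MJ/h

Q = ṁ·Cp·ΔT = 3.210 × 2.32 × (23.0 − 6.43) = 123.4 kJ/s
Heating duty = 444.24 MJ/h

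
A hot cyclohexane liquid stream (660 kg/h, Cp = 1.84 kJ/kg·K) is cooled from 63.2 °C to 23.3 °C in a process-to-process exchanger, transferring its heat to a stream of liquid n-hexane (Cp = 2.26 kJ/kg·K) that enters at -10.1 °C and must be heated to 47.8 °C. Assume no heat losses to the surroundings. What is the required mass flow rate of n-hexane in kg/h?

Heat released by hot stream: Q = 660 × 1.84 × (63.2 − 23.3) = 48455 kJ/h
Energy balance on cold side (adiabatic exchanger): Q = ṁ_c·Cp_c·(T_c,out − T_c,in)
ṁ_c = 48455 / [2.26 × (47.8 − -10.1)] = 370.29 kg/h

ṁ_c = 370 kg/h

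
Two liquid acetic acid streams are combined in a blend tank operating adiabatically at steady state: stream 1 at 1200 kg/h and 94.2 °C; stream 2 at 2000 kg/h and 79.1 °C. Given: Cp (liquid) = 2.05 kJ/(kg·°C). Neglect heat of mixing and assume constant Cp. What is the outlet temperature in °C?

T_out = 84.8 °C

No heat crosses the boundary, so H_out = H_in.
Σ ṁᵢCp,ᵢTᵢ = 1200×2.05×94.2 + 2000×2.05×79.1 = 556040
Σ ṁᵢCp,ᵢ = 1200×2.05 + 2000×2.05 = 6560
T_out = 556040 / 6560 = 84.763 °C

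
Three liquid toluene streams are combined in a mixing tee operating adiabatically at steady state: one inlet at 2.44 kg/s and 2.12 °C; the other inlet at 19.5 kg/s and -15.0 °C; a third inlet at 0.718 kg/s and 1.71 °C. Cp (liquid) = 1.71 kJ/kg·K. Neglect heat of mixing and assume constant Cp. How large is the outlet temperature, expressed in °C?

T_out = -12.6 °C

No heat crosses the boundary, so H_out = H_in.
Σ ṁᵢCp,ᵢTᵢ = 2.44×1.71×2.12 + 19.5×1.71×-15.0 + 0.718×1.71×1.71 = -489.23
Σ ṁᵢCp,ᵢ = 2.44×1.71 + 19.5×1.71 + 0.718×1.71 = 38.745
T_out = -489.23 / 38.745 = -12.627 °C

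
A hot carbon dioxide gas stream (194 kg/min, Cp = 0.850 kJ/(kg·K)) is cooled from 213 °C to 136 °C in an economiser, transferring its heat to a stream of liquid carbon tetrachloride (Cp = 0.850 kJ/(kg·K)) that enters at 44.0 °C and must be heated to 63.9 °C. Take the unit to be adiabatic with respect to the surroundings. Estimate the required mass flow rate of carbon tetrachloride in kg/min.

ṁ_c = 751 kg/min

Heat released by hot stream: Q = 194 × 0.850 × (213 − 136) = 12697 kJ/min
Energy balance on cold side (adiabatic exchanger): Q = ṁ_c·Cp_c·(T_c,out − T_c,in)
ṁ_c = 12697 / [0.850 × (63.9 − 44.0)] = 750.65 kg/min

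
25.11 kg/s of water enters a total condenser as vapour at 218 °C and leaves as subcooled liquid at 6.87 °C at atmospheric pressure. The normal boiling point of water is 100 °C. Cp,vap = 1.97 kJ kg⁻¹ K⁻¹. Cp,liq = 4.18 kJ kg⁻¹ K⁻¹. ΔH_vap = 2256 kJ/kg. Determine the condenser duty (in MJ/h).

vapour 218→100 °C: -232.46 kJ/kg
condensation at 100 °C: -2256 kJ/kg
liquid 100→6.87 °C: -389.28 kJ/kg
Δh = -232.46 + -2256 + -389.28 = -2877.7 kJ/kg
Q = ṁ·Δh = 25.11 kg/s × -2877.7 kJ/kg = -72260 kJ/s
|Q| = 72260 kW = 260140 MJ/h

Q_c = 260000 MJ/h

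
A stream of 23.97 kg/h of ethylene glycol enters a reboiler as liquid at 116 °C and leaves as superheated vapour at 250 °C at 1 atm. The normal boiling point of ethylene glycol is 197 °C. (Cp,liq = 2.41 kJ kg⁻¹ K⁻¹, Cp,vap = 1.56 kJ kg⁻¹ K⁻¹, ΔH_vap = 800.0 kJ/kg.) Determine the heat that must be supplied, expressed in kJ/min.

Q = 431 kJ/min

liquid 116→197 °C: 195.21 kJ/kg
vaporisation at 197 °C: 800 kJ/kg
vapour 197→250 °C: 82.68 kJ/kg
Δh = 195.21 + 800 + 82.68 = 1077.9 kJ/kg
Q = ṁ·Δh = 23.97 kg/h × 1077.9 kJ/kg = 25837 kJ/h
|Q| = 7.177 kW = 430.62 kJ/min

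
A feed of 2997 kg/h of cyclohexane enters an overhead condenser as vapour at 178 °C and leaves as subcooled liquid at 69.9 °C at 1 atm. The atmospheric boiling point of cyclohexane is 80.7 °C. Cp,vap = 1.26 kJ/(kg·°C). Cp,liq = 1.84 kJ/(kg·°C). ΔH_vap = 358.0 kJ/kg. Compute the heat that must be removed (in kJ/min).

Q_c = 25000 kJ/min

vapour 178→80.7 °C: -122.6 kJ/kg
condensation at 80.7 °C: -358 kJ/kg
liquid 80.7→69.9 °C: -19.872 kJ/kg
Δh = -122.6 + -358 + -19.872 = -500.47 kJ/kg
Q = ṁ·Δh = 2997 kg/h × -500.47 kJ/kg = -1.4999e+06 kJ/h
|Q| = 416.64 kW = 24998 kJ/min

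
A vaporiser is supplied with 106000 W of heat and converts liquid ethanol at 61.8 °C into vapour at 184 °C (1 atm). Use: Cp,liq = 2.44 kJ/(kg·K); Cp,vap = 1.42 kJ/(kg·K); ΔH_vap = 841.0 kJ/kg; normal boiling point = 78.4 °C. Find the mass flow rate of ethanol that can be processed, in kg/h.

ṁ = 370 kg/h

Δh = 2.44×(78.4−61.8) + 841.0 + 1.42×(184−78.4) = 1031.5 kJ/kg
Q = 106000 W = 106 kJ/s = 381600 kJ/h
ṁ = Q/Δh = 381600 / 1031.5 = 369.96 kg/h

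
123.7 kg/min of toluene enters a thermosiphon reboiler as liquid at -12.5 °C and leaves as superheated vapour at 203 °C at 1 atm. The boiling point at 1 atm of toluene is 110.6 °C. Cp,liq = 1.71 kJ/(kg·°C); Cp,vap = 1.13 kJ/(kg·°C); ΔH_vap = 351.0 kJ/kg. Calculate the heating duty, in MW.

Q = 1.37 MW

liquid -12.5→110.6 °C: 210.5 kJ/kg
vaporisation at 110.6 °C: 351 kJ/kg
vapour 110.6→203 °C: 104.41 kJ/kg
Δh = 210.5 + 351 + 104.41 = 665.91 kJ/kg
Q = ṁ·Δh = 123.7 kg/min × 665.91 kJ/kg = 82373 kJ/min
|Q| = 1372.9 kW = 1.3729 MW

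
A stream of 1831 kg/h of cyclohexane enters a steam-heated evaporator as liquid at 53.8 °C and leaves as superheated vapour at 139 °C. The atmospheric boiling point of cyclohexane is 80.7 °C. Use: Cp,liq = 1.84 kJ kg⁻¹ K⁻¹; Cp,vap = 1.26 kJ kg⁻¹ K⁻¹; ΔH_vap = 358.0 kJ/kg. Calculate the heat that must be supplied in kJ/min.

Q = 14700 kJ/min

liquid 53.8→80.7 °C: 49.496 kJ/kg
vaporisation at 80.7 °C: 358 kJ/kg
vapour 80.7→139 °C: 73.458 kJ/kg
Δh = 49.496 + 358 + 73.458 = 480.95 kJ/kg
Q = ṁ·Δh = 1831 kg/h × 480.95 kJ/kg = 880630 kJ/h
|Q| = 244.62 kW = 14677 kJ/min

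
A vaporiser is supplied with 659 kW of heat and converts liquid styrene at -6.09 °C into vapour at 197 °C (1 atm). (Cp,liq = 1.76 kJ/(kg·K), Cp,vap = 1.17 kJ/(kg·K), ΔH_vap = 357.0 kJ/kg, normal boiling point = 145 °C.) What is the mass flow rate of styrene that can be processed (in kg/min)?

Δh = 1.76×(145−-6.09) + 357.0 + 1.17×(197−145) = 683.76 kJ/kg
Q = 659 kW = 659 kJ/s = 39540 kJ/min
ṁ = Q/Δh = 39540 / 683.76 = 57.827 kg/min

ṁ = 57.8 kg/min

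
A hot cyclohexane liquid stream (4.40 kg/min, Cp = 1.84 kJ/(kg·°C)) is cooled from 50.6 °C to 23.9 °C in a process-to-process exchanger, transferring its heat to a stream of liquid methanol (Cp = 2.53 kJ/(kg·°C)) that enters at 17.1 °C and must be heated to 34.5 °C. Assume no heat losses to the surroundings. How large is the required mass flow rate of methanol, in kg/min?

ṁ_c = 4.91 kg/min

Heat released by hot stream: Q = 4.40 × 1.84 × (50.6 − 23.9) = 216.16 kJ/min
Energy balance on cold side (adiabatic exchanger): Q = ṁ_c·Cp_c·(T_c,out − T_c,in)
ṁ_c = 216.16 / [2.53 × (34.5 − 17.1)] = 4.9103 kg/min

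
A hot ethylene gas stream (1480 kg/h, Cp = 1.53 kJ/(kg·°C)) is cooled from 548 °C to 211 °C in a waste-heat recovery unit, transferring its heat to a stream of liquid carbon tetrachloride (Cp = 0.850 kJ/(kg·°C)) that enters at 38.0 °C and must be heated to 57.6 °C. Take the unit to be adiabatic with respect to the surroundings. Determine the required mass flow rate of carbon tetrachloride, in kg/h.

ṁ_c = 45800 kg/h

Heat released by hot stream: Q = 1480 × 1.53 × (548 − 211) = 763100 kJ/h
Energy balance on cold side (adiabatic exchanger): Q = ṁ_c·Cp_c·(T_c,out − T_c,in)
ṁ_c = 763100 / [0.850 × (57.6 − 38.0)] = 45804 kg/h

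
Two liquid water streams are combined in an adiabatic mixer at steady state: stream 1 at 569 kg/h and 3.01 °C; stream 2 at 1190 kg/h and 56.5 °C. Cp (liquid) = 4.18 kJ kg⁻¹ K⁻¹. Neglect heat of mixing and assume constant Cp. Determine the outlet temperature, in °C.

T_out = 39.2 °C

Energy balance with Q = 0: Σ ṁᵢCp,ᵢ(T_out − Tᵢ) = 0
T_out = Σ ṁᵢCp,ᵢTᵢ / Σ ṁᵢCp,ᵢ
      = 288200 / 7352.6 = 39.197 °C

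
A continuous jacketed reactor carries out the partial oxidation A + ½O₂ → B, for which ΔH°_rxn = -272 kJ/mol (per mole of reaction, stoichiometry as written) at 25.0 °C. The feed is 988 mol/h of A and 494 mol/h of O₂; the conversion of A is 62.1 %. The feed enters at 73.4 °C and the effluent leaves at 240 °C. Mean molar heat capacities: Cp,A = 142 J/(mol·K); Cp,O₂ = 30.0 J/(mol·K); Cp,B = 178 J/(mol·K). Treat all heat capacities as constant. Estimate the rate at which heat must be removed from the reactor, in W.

Q_out = 38400 W

Extent of reaction ξ = 0.621 × 988 = 613.55 mol/h
Reaction term: ξ·ΔH°_rxn = 613.55 × -272 = -166890 kJ/h
Sensible, feed 73.4→25 °C: -7507.6 kJ/h
Outlet flows (mol/h): A 374.45, O₂ 187.23, B 613.55
Sensible, products 25→240 °C: 36120 kJ/h
Q = ΔH = -138270 kJ/h = -38.409 kW
Heat removed = 38409 W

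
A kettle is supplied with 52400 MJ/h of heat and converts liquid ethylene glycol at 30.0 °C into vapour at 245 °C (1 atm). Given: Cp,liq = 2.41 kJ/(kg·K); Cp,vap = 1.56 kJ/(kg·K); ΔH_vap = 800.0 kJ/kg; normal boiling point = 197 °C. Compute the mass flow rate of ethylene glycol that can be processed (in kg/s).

ṁ = 11.4 kg/s

Δh = 2.41×(197−30.0) + 800.0 + 1.56×(245−197) = 1277.3 kJ/kg
Q = 52400 MJ/h = 14556 kJ/s = 14556 kJ/s
ṁ = Q/Δh = 14556 / 1277.3 = 11.395 kg/s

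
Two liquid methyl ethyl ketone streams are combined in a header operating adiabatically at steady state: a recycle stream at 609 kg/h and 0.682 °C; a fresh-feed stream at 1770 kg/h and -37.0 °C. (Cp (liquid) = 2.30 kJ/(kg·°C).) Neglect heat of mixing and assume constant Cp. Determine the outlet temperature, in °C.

T_out = -27.4 °C

Adiabatic, steady state ⇒ Σ ṁᵢCp,ᵢ(T_out − Tᵢ) = 0
T_out = Σ ṁᵢCp,ᵢTᵢ / Σ ṁᵢCp,ᵢ
      = -149670 / 5471.7 = -27.354 °C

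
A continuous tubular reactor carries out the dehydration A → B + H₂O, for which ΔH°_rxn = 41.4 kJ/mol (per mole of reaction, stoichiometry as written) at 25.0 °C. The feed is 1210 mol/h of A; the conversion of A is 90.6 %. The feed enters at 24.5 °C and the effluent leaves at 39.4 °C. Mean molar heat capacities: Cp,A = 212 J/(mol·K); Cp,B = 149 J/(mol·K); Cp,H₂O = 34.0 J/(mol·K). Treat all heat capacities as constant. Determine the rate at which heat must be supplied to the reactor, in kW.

Q_in = 13.5 kW

Extent of reaction ξ = 0.906 × 1210 = 1096.3 mol/h
Reaction term: ξ·ΔH°_rxn = 1096.3 × 41.4 = 45385 kJ/h
Sensible, feed 24.5→25 °C: 128.26 kJ/h
Outlet flows (mol/h): A 113.74, B 1096.3, H₂O 1096.3
Sensible, products 25→39.4 °C: 3236.1 kJ/h
Q = ΔH = 48750 kJ/h = 13.542 kW
Heat supplied = 13.542 kW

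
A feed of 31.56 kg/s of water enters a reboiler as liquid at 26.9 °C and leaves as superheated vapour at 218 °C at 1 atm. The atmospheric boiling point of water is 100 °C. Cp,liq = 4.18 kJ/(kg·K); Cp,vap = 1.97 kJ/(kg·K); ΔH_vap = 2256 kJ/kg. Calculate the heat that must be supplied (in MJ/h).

Q = 317000 MJ/h

liquid 26.9→100 °C: 305.56 kJ/kg
vaporisation at 100 °C: 2256 kJ/kg
vapour 100→218 °C: 232.46 kJ/kg
Δh = 305.56 + 2256 + 232.46 = 2794 kJ/kg
Q = ṁ·Δh = 31.56 kg/s × 2794 kJ/kg = 88179 kJ/s
|Q| = 88179 kW = 317450 MJ/h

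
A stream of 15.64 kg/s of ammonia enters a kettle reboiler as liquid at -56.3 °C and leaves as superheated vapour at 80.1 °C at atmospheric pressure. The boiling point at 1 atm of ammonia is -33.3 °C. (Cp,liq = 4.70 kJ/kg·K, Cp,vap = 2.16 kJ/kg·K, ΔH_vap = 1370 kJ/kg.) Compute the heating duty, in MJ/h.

liquid -56.3→-33.3 °C: 108.1 kJ/kg
vaporisation at -33.3 °C: 1370 kJ/kg
vapour -33.3→80.1 °C: 244.94 kJ/kg
Δh = 108.1 + 1370 + 244.94 = 1723 kJ/kg
Q = ṁ·Δh = 15.64 kg/s × 1723 kJ/kg = 26948 kJ/s
|Q| = 26948 kW = 97014 MJ/h

Q = 97000 MJ/h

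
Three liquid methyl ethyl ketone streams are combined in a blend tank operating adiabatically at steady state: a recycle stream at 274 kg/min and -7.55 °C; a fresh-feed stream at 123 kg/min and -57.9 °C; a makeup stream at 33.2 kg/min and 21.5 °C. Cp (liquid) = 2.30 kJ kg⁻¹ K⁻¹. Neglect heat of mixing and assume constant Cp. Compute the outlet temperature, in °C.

T_out = -19.7 °C

No heat crosses the boundary, so H_out = H_in.
T_out = Σ ṁᵢCp,ᵢTᵢ / Σ ṁᵢCp,ᵢ
      = -19496 / 989.46 = -19.704 °C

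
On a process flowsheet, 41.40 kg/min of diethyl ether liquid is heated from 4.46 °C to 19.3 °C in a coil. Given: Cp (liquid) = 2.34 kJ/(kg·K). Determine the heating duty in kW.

Q = 24.0 kW

Q = ṁ·Cp·ΔT = 41.40 × 2.34 × (19.3 − 4.46) = 1437.6 kJ/min
Converting: 1437.6 / 60 s = 23.961 kW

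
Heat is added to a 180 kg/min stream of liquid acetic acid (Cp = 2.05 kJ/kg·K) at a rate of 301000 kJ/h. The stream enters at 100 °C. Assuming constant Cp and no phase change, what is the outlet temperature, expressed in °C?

Q = 301000 kJ/h = 5016.7 kJ/min
ΔT = Q/(ṁ·Cp) = 5016.7/(180×2.05) = 13.595 K
T_out = 100 + 13.595 = 113.6 °C

T_out = 114 °C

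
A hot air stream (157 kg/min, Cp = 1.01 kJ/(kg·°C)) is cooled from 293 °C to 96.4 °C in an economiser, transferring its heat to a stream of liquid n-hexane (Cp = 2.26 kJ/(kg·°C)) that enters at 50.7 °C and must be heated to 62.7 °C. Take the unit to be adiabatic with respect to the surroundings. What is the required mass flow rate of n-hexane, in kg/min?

ṁ_c = 1150 kg/min

Heat released by hot stream: Q = 157 × 1.01 × (293 − 96.4) = 31175 kJ/min
Energy balance on cold side (adiabatic exchanger): Q = ṁ_c·Cp_c·(T_c,out − T_c,in)
ṁ_c = 31175 / [2.26 × (62.7 − 50.7)] = 1149.5 kg/min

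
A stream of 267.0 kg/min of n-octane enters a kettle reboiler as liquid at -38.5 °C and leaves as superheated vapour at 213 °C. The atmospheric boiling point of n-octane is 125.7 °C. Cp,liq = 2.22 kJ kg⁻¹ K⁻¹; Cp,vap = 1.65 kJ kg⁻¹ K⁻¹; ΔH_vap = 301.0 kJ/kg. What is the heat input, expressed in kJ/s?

Q = 3600 kJ/s

liquid -38.5→125.7 °C: 364.52 kJ/kg
vaporisation at 125.7 °C: 301 kJ/kg
vapour 125.7→213 °C: 144.04 kJ/kg
Δh = 364.52 + 301 + 144.04 = 809.57 kJ/kg
Q = ṁ·Δh = 267.0 kg/min × 809.57 kJ/kg = 216150 kJ/min
|Q| = 3602.6 kW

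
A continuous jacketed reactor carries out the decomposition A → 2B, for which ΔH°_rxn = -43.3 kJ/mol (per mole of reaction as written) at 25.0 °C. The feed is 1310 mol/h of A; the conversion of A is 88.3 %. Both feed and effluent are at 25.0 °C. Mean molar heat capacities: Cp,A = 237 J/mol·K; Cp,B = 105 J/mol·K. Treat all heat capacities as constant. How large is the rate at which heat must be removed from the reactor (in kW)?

Q_out = 13.9 kW

Extent of reaction ξ = 0.883 × 1310 = 1156.7 mol/h
Reaction term: ξ·ΔH°_rxn = 1156.7 × -43.3 = -50086 kJ/h
Q = ΔH = -50086 kJ/h = -13.913 kW
Heat removed = 13.913 kW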